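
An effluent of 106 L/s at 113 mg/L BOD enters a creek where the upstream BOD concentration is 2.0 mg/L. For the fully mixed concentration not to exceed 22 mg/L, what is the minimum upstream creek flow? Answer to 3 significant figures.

482 L/s

Set C_mix = 22: (Q·2.000 + 106.0·113.0) / (Q + 106.0) = 22
→ Q = 106.0·(113.0 − 22)/(22 − 2.000) = 482.3 L/s.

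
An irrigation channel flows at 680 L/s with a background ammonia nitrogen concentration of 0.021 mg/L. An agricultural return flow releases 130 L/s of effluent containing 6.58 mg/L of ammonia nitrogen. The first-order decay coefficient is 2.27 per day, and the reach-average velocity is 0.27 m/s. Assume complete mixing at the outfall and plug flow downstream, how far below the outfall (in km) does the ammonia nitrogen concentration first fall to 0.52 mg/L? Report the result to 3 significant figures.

7.45 km

Mixed concentration C = ΣQC/ΣQ = (680.0·0.02100 + 130.0·6.580) / 810.0 = 869.7/810.0 = 1.074 mg/L.
Set 1.074·exp(−k·t) = 0.52 → t = ln(1.074/0.52)/k = 27600 s = 7.665 h.
Distance = v·t = 0.27·27600 = 7451 m = 7.451 km.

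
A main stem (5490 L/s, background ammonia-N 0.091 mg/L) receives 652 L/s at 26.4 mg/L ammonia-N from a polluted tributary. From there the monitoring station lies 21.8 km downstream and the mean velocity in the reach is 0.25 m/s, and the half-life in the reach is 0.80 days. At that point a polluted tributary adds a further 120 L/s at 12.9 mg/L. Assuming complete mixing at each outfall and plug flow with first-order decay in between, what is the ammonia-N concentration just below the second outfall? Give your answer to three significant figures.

Conservation of mass: C = (5490·0.09100 + 652.0·26.40) / 6142 = 17710/6142 = 2.884 mg/L; combined flow 6142 L/s.
Travel time t = 21.8·1000 / 0.25 = 87200 s = 24.22 h.
Half-life 0.80 d → k = ln 2 / 0.80 = 0.8664 d⁻¹.
Decay over the reach: 2.884·exp(−kt) = 2.884·0.4171 = 1.203 mg/L.
Second outfall: C = (6142·1.203 + 120.0·12.90)/6262 = 1.427 mg/L.

1.43 mg/L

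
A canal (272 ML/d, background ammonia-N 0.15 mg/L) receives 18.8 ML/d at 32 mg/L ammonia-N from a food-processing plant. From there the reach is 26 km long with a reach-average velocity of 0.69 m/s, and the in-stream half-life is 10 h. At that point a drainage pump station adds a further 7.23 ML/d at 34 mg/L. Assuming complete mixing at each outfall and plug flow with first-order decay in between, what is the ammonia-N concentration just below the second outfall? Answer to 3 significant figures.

1.87 mg/L

Conservation of mass: C = (272.0·0.1500 + 18.80·32.00) / 290.8 = 642.4/290.8 = 2.209 mg/L; combined flow 290.8 ML/d.
Travel time t = 26·1000 / 0.69 = 37680 s = 10.47 h.
Half-life 10 h → k = ln 2 / 10 = 0.06931 h⁻¹ = 1.664 d⁻¹.
Decay over the reach: 2.209·exp(−kt) = 2.209·0.4841 = 1.069 mg/L.
At the second outfall, C = (290.8·1.069 + 7.230·34.00) / (290.8 + 7.230) = 1.868 mg/L.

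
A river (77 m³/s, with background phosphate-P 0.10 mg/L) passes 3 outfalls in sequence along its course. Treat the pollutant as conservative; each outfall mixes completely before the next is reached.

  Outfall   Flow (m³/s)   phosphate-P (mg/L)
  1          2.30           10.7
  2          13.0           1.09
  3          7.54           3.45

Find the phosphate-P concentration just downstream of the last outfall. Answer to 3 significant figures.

Below outfall 1: Q → 79.30 m³/s, C = (77.00·0.1000 + 2.300·10.70)/79.30 = 0.4074 mg/L.
Below outfall 2: Q → 92.30 m³/s, C = (79.30·0.4074 + 13.00·1.090)/92.30 = 0.5036 mg/L.
Below outfall 3: Q → 99.84 m³/s, C = (92.30·0.5036 + 7.540·3.450)/99.84 = 0.7261 mg/L.

0.726 mg/L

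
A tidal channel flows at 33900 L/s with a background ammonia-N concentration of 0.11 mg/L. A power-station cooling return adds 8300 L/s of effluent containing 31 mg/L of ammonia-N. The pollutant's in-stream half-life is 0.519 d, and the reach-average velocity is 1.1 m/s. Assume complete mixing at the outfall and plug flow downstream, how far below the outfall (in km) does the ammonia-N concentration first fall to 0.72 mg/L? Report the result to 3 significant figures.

153 km

Mixed concentration C = ΣQC/ΣQ = (33900·0.1100 + 8300·31.00) / 42200 = 261000/42200 = 6.186 mg/L.
Half-life 0.519 d → k = ln 2 / 0.519 = 1.336 d⁻¹.
Set 6.186·exp(−k·t) = 0.72 → t = ln(6.186/0.72)/k = 139100 s = 38.65 h.
Distance = v·t = 1.1·139100 = 153000 m = 153.0 km.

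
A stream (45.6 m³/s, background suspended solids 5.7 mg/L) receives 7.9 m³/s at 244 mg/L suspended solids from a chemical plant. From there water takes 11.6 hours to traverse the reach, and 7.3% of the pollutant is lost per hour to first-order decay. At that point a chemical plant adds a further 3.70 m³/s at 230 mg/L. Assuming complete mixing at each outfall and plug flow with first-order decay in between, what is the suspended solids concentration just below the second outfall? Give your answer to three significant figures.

Conservation of mass: C = (45.60·5.700 + 7.900·244.0) / 53.50 = 2188/53.50 = 40.89 mg/L; combined flow 53.50 m³/s.
7.3%/h lost → k = −ln(1 − 0.073) = 0.07580 h⁻¹.
Applying C = C₀e^(−kt): 40.89 × 0.4151 = 16.97 mg/L.
Second outfall: C = (53.50·16.97 + 3.700·230.0)/57.20 = 30.75 mg/L.

30.8 mg/L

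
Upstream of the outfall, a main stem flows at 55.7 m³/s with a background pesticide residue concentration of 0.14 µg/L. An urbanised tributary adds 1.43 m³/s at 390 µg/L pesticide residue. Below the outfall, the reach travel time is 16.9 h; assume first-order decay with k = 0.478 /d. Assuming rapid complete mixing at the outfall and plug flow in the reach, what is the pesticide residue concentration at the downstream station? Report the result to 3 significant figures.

Flow-weighted average: C = (55.70·0.1400 + 1.430·390.0) / 57.13 = 565.5/57.13 = 9.898 µg/L.
Decay over the reach: 9.898·exp(−kt) = 9.898·0.7142 = 7.069 µg/L.

7.07 µg/L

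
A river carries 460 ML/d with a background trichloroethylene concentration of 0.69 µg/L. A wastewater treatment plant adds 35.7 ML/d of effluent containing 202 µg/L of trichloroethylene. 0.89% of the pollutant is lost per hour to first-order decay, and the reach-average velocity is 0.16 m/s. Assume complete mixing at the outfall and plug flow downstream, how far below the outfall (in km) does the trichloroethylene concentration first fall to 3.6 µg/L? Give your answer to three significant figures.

92.8 km

Mixed concentration C = ΣQC/ΣQ = (460.0·0.6900 + 35.70·202.0) / 495.7 = 7529/495.7 = 15.19 µg/L.
0.89%/h lost → k = −ln(1 − 0.0089) = 0.008940 h⁻¹.
Set 15.19·exp(−k·t) = 3.6 → t = ln(15.19/3.6)/k = 579700 s = 161.0 h.
Distance = v·t = 0.16·579700 = 92750 m = 92.75 km.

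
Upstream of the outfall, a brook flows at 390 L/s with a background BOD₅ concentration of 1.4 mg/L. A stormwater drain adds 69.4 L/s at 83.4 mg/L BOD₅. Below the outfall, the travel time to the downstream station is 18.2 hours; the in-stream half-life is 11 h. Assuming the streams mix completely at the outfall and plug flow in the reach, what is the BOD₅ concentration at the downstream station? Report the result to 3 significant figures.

After mixing, C = (390.0·1.400 + 69.40·83.40) / 459.4 = 6334/459.4 = 13.79 mg/L.
Half-life 11 h → k = ln 2 / 11 = 0.06301 h⁻¹ = 1.512 d⁻¹.
After decay, C = 13.79 × e^(−kt) = 13.79 × 0.3176 = 4.379 mg/L.

4.38 mg/L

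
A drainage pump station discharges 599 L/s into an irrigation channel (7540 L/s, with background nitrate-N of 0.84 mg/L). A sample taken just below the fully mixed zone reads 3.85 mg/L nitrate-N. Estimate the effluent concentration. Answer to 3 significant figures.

Mass balance: 7540·0.8400 + 599.0·Cₑ = 8139·3.850
→ Cₑ = (8139·3.850 − 7540·0.8400) / 599.0 = 41.74 mg/L.

41.7 mg/L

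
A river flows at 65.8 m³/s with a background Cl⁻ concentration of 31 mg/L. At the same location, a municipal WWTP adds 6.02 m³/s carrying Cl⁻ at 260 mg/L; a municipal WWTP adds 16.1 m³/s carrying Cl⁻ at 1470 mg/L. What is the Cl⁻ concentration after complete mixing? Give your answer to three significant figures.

310 mg/L

After mixing, C = (65.80·31.00 + 6.020·260.0 + 16.10·1470) / 87.92 = 27270/87.92 = 310.2 mg/L.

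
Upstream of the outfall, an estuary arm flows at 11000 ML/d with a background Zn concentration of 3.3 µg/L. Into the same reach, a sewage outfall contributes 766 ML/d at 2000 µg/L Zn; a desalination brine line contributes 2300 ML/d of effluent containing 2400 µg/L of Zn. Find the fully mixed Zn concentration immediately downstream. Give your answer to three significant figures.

504 µg/L

Flow-weighted average: C = (11000·3.300 + 766.0·2000 + 2300·2400) / 14070 = 7088000/14070 = 503.9 µg/L.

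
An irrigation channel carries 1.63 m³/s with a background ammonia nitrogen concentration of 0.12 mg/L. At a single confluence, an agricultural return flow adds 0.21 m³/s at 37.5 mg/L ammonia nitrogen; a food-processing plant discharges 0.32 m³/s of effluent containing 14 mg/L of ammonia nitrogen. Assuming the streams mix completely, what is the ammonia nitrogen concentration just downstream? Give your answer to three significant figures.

5.81 mg/L

After mixing, C = (1.630·0.1200 + 0.2100·37.50 + 0.3200·14.00) / 2.160 = 12.55/2.160 = 5.810 mg/L.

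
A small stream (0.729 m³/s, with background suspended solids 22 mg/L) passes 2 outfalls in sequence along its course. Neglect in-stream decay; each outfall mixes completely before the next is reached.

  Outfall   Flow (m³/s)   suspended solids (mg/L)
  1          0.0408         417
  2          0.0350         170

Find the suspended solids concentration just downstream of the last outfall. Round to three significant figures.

48.5 mg/L

Outfall 1: combined Q = 0.7698 m³/s; C = (0.7290·22.00 + 0.04080·417.0)/0.7698 = 42.94 mg/L.
Outfall 2: combined Q = 0.8048 m³/s; C = (0.7698·42.94 + 0.03500·170.0)/0.8048 = 48.46 mg/L.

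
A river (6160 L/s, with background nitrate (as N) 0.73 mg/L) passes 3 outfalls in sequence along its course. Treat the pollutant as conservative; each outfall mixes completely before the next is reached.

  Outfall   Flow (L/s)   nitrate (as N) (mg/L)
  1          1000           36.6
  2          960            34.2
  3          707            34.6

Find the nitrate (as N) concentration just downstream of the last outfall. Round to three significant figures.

Outfall 1: combined Q = 7160 L/s; C = (6160·0.7300 + 1000·36.60)/7160 = 5.740 mg/L.
Outfall 2: combined Q = 8120 L/s; C = (7160·5.740 + 960.0·34.20)/8120 = 9.105 mg/L.
Outfall 3: combined Q = 8827 L/s; C = (8120·9.105 + 707.0·34.60)/8827 = 11.15 mg/L.

11.1 mg/L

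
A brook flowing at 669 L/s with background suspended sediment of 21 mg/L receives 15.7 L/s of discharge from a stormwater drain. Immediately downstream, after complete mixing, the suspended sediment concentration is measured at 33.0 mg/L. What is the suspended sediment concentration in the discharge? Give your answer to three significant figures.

544 mg/L

Mass balance: 669.0·21.00 + 15.70·Cₑ = 684.7·33.00
→ Cₑ = (684.7·33.00 − 669.0·21.00) / 15.70 = 544.3 mg/L.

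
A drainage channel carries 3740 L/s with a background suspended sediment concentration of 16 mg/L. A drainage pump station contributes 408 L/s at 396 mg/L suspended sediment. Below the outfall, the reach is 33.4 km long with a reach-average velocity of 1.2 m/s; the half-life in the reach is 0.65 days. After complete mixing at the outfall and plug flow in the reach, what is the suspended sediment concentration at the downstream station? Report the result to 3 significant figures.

Mixed concentration C = ΣQC/ΣQ = (3740·16.00 + 408.0·396.0) / 4148 = 221400/4148 = 53.38 mg/L.
Travel time t = 33.4·1000 / 1.2 = 27830 s = 7.731 h.
Half-life 0.65 d → k = ln 2 / 0.65 = 1.066 d⁻¹.
Decay over the reach: 53.38·exp(−kt) = 53.38·0.7093 = 37.86 mg/L.

37.9 mg/L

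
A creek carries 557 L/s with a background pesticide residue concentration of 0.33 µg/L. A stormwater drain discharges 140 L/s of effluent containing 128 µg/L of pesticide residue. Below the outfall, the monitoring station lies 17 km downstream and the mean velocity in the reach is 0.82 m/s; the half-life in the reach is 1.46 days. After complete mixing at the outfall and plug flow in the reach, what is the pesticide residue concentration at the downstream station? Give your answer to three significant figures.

23.2 µg/L

Conservation of mass: C = (557.0·0.3300 + 140.0·128.0) / 697.0 = 18100/697.0 = 25.97 µg/L.
Travel time t = 17·1000 / 0.82 = 20730 s = 5.759 h.
Half-life 1.46 d → k = ln 2 / 1.46 = 0.4748 d⁻¹.
Decay over the reach: 25.97·exp(−kt) = 25.97·0.8923 = 23.18 µg/L.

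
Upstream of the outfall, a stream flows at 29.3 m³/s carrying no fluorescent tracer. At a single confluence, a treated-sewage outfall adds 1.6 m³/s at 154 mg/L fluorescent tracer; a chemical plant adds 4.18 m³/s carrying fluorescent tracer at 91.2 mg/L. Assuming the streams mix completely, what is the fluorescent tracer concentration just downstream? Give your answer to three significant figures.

Flow-weighted average: C = (29.30·0 + 1.600·154.0 + 4.180·91.20) / 35.08 = 627.6/35.08 = 17.89 mg/L.

17.9 mg/L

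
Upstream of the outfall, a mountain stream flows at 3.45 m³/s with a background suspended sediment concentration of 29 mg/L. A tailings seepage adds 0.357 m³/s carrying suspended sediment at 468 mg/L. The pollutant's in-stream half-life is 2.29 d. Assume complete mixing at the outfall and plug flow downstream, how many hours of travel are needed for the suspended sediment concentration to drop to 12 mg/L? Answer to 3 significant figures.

140 h

Flow-weighted average: C = (3.450·29.00 + 0.3570·468.0) / 3.807 = 267.1/3.807 = 70.17 mg/L.
Half-life 2.29 d → k = ln 2 / 2.29 = 0.3027 d⁻¹.
70.17·exp(−k·t) = 12 → t = ln(70.17/12)/k = 504100 s = 140.0 h.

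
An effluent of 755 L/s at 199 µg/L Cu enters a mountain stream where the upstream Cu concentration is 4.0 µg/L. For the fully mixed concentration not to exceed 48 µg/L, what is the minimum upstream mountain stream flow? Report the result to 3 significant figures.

2590 L/s

Set C_mix = 48: (Q·4.000 + 755.0·199.0) / (Q + 755.0) = 48
→ Q = 755.0·(199.0 − 48)/(48 − 4.000) = 2591 L/s.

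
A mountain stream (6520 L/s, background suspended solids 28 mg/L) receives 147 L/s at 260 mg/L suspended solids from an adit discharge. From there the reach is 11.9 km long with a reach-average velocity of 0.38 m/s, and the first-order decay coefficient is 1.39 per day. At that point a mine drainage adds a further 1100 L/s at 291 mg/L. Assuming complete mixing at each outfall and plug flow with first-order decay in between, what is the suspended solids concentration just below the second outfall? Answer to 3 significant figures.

Flow-weighted average: C = (6520·28.00 + 147.0·260.0) / 6667 = 220800/6667 = 33.12 mg/L; combined flow 6667 L/s.
Travel time t = 11.9·1000 / 0.38 = 31320 s = 8.699 h.
First-order decay: C = 33.12·exp(−k·t) = 33.12·0.6042 = 20.01 mg/L.
At the second outfall, C = (6667·20.01 + 1100·291.0) / (6667 + 1100) = 58.39 mg/L.

58.4 mg/L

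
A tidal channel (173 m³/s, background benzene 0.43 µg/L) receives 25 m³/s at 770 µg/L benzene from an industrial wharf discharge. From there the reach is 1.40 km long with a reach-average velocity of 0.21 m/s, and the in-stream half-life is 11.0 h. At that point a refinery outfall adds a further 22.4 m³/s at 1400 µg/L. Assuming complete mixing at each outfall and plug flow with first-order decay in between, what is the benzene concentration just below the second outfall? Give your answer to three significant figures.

220 µg/L

Mixed concentration C = ΣQC/ΣQ = (173.0·0.4300 + 25.00·770.0) / 198.0 = 19320/198.0 = 97.60 µg/L; combined flow 198.0 m³/s.
Travel time t = 1.40·1000 / 0.21 = 6667 s = 1.852 h.
Half-life 11.0 h → k = ln 2 / 11.0 = 0.06301 h⁻¹ = 1.512 d⁻¹.
Applying C = C₀e^(−kt): 97.60 × 0.8899 = 86.85 µg/L.
Second outfall: C = (198.0·86.85 + 22.40·1400)/220.4 = 220.3 µg/L.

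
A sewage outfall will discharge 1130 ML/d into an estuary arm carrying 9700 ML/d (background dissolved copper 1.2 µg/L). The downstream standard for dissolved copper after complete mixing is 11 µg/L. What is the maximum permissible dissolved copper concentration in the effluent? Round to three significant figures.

95.1 µg/L

At the limit, (Qr·Cr + Qe·Cₑ)/(Qr + Qe) = 11:
Cₑ = (10830·11 − 9700·1.200) / 1130 = 95.12 µg/L.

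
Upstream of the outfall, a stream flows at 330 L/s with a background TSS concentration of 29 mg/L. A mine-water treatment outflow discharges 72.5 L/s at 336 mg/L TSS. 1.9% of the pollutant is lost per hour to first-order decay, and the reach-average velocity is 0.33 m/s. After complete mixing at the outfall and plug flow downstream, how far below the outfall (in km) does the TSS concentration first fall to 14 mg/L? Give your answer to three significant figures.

After mixing, C = (330.0·29.00 + 72.50·336.0) / 402.5 = 33930/402.5 = 84.30 mg/L.
1.9%/h lost → k = −ln(1 − 0.019) = 0.01918 h⁻¹.
Set 84.30·exp(−k·t) = 14 → t = ln(84.30/14)/k = 336900 s = 93.59 h.
Distance = v·t = 0.33·336900 = 111200 m = 111.2 km.

111 km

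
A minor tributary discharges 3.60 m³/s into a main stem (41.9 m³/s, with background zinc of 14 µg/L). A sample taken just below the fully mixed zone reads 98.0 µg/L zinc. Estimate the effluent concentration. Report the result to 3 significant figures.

Mass balance: 41.90·14.00 + 3.600·Cₑ = 45.50·98.00
→ Cₑ = (45.50·98.00 − 41.90·14.00) / 3.600 = 1076 µg/L.

1080 µg/L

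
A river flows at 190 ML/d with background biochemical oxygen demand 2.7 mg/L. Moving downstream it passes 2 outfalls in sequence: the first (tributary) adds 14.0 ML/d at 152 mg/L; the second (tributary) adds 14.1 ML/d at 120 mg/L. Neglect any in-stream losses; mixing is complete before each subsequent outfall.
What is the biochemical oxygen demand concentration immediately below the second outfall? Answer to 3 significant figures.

19.9 mg/L

Below outfall 1: Q → 204.0 ML/d, C = (190.0·2.700 + 14.00·152.0)/204.0 = 12.95 mg/L.
Below outfall 2: Q → 218.1 ML/d, C = (204.0·12.95 + 14.10·120.0)/218.1 = 19.87 mg/L.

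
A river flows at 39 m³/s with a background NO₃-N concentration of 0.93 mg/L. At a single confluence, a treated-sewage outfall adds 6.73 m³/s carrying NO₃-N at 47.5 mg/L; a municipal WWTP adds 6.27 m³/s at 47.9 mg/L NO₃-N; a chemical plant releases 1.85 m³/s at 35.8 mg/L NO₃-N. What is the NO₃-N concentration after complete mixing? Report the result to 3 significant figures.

13.4 mg/L

Conservation of mass: C = (39.00·0.9300 + 6.730·47.50 + 6.270·47.90 + 1.850·35.80) / 53.85 = 722.5/53.85 = 13.42 mg/L.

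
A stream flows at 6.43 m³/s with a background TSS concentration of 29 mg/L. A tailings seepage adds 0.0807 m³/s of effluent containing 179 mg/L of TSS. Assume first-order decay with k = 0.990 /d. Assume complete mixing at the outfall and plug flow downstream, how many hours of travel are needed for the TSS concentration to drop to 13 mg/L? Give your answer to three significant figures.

Flow-weighted average: C = (6.430·29.00 + 0.08070·179.0) / 6.511 = 200.9/6.511 = 30.86 mg/L.
30.86·exp(−k·t) = 13 → t = ln(30.86/13)/k = 75450 s = 20.96 h.

21.0 h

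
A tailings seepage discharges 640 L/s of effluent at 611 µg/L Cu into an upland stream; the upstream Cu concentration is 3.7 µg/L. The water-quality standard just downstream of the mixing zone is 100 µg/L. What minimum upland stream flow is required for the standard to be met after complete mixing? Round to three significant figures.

3400 L/s

Set C_mix = 100: (Q·3.700 + 640.0·611.0) / (Q + 640.0) = 100
→ Q = 640.0·(611.0 − 100)/(100 − 3.700) = 3396 L/s.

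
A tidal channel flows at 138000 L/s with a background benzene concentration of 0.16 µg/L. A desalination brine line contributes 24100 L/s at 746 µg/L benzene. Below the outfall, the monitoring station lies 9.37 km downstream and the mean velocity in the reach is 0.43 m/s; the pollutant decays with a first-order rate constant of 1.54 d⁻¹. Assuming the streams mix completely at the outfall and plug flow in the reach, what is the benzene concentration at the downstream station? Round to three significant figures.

After mixing, C = (138000·0.1600 + 24100·746.0) / 162100 = 18000000/162100 = 111.0 µg/L.
Travel time t = 9.37·1000 / 0.43 = 21790 s = 6.053 h.
After decay, C = 111.0 × e^(−kt) = 111.0 × 0.6781 = 75.31 µg/L.

75.3 µg/L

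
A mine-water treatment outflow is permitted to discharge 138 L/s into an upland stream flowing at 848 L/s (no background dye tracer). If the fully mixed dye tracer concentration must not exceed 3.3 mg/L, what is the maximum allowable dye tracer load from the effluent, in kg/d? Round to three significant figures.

281 kg/d

Mass balance at the limit: 848.0·0 + 138.0·Cₑ = 986.0·3.3 → Cₑ = 23.58 mg/L.
138.0 L/s = 0.1380 m³/s. Load = 0.1380 m³/s × 23.58 g/m³ × 86 400 s/d = 281.1 kg/d.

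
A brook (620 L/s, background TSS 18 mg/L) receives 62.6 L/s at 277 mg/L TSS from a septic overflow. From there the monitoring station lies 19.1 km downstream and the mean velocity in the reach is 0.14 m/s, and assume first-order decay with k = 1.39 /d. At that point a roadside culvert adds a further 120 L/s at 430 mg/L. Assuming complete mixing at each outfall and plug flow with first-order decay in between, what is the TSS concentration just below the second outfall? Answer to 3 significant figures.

68.2 mg/L

Mass balance: C = (620.0·18.00 + 62.60·277.0) / 682.6 = 28500/682.6 = 41.75 mg/L; combined flow 682.6 L/s.
Travel time t = 19.1·1000 / 0.14 = 136400 s = 37.90 h.
First-order decay: C = 41.75·exp(−k·t) = 41.75·0.1114 = 4.650 mg/L.
Second outfall: C = (682.6·4.650 + 120.0·430.0)/802.6 = 68.25 mg/L.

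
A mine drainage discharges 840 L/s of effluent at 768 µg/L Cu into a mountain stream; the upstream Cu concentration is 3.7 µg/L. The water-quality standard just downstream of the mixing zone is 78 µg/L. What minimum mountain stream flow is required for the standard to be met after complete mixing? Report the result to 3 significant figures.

Set C_mix = 78: (Q·3.700 + 840.0·768.0) / (Q + 840.0) = 78
→ Q = 840.0·(768.0 − 78)/(78 − 3.700) = 7801 L/s.

7800 L/s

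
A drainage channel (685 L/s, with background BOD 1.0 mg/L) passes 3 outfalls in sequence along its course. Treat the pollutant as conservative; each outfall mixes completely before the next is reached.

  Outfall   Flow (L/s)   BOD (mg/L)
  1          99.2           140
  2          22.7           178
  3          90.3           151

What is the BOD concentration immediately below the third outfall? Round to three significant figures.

35.9 mg/L

After outfall 1: Q = 685.0 + 99.20 = 784.2 L/s; C = (685.0·1.000 + 99.20·140.0)/784.2 = 18.58 mg/L.
After outfall 2: Q = 784.2 + 22.70 = 806.9 L/s; C = (784.2·18.58 + 22.70·178.0)/806.9 = 23.07 mg/L.
After outfall 3: Q = 806.9 + 90.30 = 897.2 L/s; C = (806.9·23.07 + 90.30·151.0)/897.2 = 35.94 mg/L.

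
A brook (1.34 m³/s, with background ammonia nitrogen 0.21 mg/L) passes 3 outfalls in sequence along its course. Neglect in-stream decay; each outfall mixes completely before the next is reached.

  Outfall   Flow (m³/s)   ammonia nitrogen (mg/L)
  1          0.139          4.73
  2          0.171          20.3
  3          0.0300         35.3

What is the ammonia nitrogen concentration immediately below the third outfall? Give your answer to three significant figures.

3.26 mg/L

After outfall 1: Q = 1.340 + 0.1390 = 1.479 m³/s; C = (1.340·0.2100 + 0.1390·4.730)/1.479 = 0.6348 mg/L.
After outfall 2: Q = 1.479 + 0.1710 = 1.650 m³/s; C = (1.479·0.6348 + 0.1710·20.30)/1.650 = 2.673 mg/L.
After outfall 3: Q = 1.650 + 0.03000 = 1.680 m³/s; C = (1.650·2.673 + 0.03000·35.30)/1.680 = 3.255 mg/L.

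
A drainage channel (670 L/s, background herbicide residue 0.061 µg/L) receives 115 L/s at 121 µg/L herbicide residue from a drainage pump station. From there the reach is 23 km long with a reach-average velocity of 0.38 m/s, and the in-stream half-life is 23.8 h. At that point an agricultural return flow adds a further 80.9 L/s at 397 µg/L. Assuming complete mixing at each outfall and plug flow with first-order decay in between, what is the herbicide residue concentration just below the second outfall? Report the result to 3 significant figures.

Flow-weighted average: C = (670.0·0.06100 + 115.0·121.0) / 785.0 = 13960/785.0 = 17.78 µg/L; combined flow 785.0 L/s.
Travel time t = 23·1000 / 0.38 = 60530 s = 16.81 h.
Half-life 23.8 h → k = ln 2 / 23.8 = 0.02912 h⁻¹ = 0.6990 d⁻¹.
After decay, C = 17.78 × e^(−kt) = 17.78 × 0.6128 = 10.90 µg/L.
Second outfall: C = (785.0·10.90 + 80.90·397.0)/865.9 = 46.97 µg/L.

47.0 µg/L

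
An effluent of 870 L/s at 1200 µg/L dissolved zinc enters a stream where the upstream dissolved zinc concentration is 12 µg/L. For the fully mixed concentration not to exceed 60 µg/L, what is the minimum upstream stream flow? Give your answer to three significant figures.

20700 L/s

Set C_mix = 60: (Q·12.00 + 870.0·1200) / (Q + 870.0) = 60
→ Q = 870.0·(1200 − 60)/(60 − 12.00) = 20660 L/s.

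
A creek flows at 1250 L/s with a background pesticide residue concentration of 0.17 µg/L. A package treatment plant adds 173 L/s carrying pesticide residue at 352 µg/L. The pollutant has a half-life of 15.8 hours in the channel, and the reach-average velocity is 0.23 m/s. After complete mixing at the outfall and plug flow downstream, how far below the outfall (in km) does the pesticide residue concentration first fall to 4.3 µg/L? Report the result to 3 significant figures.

43.4 km

After mixing, C = (1250·0.1700 + 173.0·352.0) / 1423 = 61110/1423 = 42.94 µg/L.
Half-life 15.8 h → k = ln 2 / 15.8 = 0.04387 h⁻¹ = 1.053 d⁻¹.
Set 42.94·exp(−k·t) = 4.3 → t = ln(42.94/4.3)/k = 188800 s = 52.46 h.
Distance = v·t = 0.23·188800 = 43430 m = 43.43 km.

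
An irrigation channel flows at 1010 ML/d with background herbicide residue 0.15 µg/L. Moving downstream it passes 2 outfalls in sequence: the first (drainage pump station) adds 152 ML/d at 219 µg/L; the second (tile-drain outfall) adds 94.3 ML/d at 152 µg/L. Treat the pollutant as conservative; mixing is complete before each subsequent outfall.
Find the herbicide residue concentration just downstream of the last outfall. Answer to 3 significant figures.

Below outfall 1: Q → 1162 ML/d, C = (1010·0.1500 + 152.0·219.0)/1162 = 28.78 µg/L.
Below outfall 2: Q → 1256 ML/d, C = (1162·28.78 + 94.30·152.0)/1256 = 38.03 µg/L.

38.0 µg/L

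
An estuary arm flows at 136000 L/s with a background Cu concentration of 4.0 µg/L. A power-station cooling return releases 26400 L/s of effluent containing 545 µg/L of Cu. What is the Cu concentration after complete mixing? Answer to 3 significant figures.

91.9 µg/L

Mass balance: C = (136000·4.000 + 26400·545.0) / 162400 = 14930000/162400 = 91.95 µg/L.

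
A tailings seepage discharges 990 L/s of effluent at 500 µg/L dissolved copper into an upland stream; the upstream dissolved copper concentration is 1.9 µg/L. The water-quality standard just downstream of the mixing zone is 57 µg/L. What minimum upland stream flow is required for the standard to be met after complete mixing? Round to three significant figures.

Set C_mix = 57: (Q·1.900 + 990.0·500.0) / (Q + 990.0) = 57
→ Q = 990.0·(500.0 − 57)/(57 − 1.900) = 7960 L/s.

7960 L/s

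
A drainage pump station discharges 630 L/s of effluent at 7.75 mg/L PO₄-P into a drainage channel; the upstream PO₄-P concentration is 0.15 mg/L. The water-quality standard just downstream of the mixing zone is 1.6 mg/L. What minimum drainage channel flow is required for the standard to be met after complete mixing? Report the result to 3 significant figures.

2670 L/s

Set C_mix = 1.6: (Q·0.1500 + 630.0·7.750) / (Q + 630.0) = 1.6
→ Q = 630.0·(7.750 − 1.6)/(1.6 − 0.1500) = 2672 L/s.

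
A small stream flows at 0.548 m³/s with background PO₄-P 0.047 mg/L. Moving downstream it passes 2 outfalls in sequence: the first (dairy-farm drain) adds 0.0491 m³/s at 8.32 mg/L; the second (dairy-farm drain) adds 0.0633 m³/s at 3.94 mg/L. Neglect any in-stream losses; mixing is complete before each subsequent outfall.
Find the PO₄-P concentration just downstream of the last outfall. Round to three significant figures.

After outfall 1: Q = 0.5480 + 0.04910 = 0.5971 m³/s; C = (0.5480·0.04700 + 0.04910·8.320)/0.5971 = 0.7273 mg/L.
After outfall 2: Q = 0.5971 + 0.06330 = 0.6604 m³/s; C = (0.5971·0.7273 + 0.06330·3.940)/0.6604 = 1.035 mg/L.

1.04 mg/L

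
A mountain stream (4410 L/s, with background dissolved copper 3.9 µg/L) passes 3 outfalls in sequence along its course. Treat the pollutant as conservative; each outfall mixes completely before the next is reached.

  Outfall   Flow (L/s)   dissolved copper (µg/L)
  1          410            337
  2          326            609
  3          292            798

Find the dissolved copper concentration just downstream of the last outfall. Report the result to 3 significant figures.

Below outfall 1: Q → 4820 L/s, C = (4410·3.900 + 410.0·337.0)/4820 = 32.23 µg/L.
Below outfall 2: Q → 5146 L/s, C = (4820·32.23 + 326.0·609.0)/5146 = 68.77 µg/L.
Below outfall 3: Q → 5438 L/s, C = (5146·68.77 + 292.0·798.0)/5438 = 107.9 µg/L.

108 µg/L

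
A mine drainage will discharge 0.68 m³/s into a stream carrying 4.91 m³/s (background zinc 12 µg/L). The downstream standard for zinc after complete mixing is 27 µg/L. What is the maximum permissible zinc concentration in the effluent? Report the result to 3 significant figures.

At the limit, (Qr·Cr + Qe·Cₑ)/(Qr + Qe) = 27:
Cₑ = (5.590·27 − 4.910·12.00) / 0.6800 = 135.3 µg/L.

135 µg/L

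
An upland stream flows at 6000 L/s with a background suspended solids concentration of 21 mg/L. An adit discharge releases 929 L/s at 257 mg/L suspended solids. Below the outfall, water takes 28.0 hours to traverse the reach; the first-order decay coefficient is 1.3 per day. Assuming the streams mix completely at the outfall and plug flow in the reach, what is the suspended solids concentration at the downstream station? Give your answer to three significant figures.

Mass balance: C = (6000·21.00 + 929.0·257.0) / 6929 = 364800/6929 = 52.64 mg/L.
Decay over the reach: 52.64·exp(−kt) = 52.64·0.2194 = 11.55 mg/L.

11.6 mg/L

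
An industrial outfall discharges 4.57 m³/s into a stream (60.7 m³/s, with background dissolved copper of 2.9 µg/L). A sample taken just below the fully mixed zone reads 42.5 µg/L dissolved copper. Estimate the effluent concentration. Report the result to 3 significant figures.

568 µg/L

Mass balance: 60.70·2.900 + 4.570·Cₑ = 65.27·42.50
→ Cₑ = (65.27·42.50 − 60.70·2.900) / 4.570 = 568.5 µg/L.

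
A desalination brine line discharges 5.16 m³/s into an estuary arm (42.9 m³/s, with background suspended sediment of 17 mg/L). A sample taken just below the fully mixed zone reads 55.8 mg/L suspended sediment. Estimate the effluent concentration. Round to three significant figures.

Mass balance: 42.90·17.00 + 5.160·Cₑ = 48.06·55.80
→ Cₑ = (48.06·55.80 − 42.90·17.00) / 5.160 = 378.4 mg/L.

378 mg/L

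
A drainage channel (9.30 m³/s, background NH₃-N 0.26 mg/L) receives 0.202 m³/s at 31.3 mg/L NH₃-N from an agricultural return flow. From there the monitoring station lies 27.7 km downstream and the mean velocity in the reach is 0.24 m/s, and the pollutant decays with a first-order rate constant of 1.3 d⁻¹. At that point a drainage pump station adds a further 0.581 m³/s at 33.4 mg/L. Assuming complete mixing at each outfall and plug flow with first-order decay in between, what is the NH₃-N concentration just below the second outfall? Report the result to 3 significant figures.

2.08 mg/L

After mixing, C = (9.300·0.2600 + 0.2020·31.30) / 9.502 = 8.741/9.502 = 0.9199 mg/L; combined flow 9.502 m³/s.
Travel time t = 27.7·1000 / 0.24 = 115400 s = 32.06 h.
After decay, C = 0.9199 × e^(−kt) = 0.9199 × 0.1761 = 0.1620 mg/L.
At the second outfall, C = (9.502·0.1620 + 0.5810·33.40) / (9.502 + 0.5810) = 2.077 mg/L.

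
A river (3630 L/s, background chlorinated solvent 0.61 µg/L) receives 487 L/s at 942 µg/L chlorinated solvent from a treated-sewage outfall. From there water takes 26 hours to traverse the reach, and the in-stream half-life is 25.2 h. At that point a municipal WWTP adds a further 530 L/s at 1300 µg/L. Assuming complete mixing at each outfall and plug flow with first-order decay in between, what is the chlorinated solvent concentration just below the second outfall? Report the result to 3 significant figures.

197 µg/L

Mass balance: C = (3630·0.6100 + 487.0·942.0) / 4117 = 461000/4117 = 112.0 µg/L; combined flow 4117 L/s.
Half-life 25.2 h → k = ln 2 / 25.2 = 0.02751 h⁻¹ = 0.6601 d⁻¹.
After decay, C = 112.0 × e^(−kt) = 112.0 × 0.4891 = 54.77 µg/L.
At the second outfall, C = (4117·54.77 + 530.0·1300) / (4117 + 530.0) = 196.8 µg/L.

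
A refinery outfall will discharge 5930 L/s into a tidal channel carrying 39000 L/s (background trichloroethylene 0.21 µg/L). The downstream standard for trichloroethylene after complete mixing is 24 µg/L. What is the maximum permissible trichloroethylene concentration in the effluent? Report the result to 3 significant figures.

180 µg/L

At the limit, (Qr·Cr + Qe·Cₑ)/(Qr + Qe) = 24:
Cₑ = (44930·24 − 39000·0.2100) / 5930 = 180.5 µg/L.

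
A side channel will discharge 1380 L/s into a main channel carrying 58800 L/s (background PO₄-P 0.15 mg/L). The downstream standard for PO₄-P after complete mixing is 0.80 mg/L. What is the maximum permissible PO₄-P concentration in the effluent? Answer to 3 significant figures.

28.5 mg/L

At the limit, (Qr·Cr + Qe·Cₑ)/(Qr + Qe) = 0.80:
Cₑ = (60180·0.80 − 58800·0.1500) / 1380 = 28.50 mg/L.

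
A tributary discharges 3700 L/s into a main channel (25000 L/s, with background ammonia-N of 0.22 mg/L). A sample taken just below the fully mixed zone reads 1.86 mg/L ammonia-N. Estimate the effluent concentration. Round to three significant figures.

Mass balance: 25000·0.2200 + 3700·Cₑ = 28700·1.860
→ Cₑ = (28700·1.860 − 25000·0.2200) / 3700 = 12.94 mg/L.

12.9 mg/L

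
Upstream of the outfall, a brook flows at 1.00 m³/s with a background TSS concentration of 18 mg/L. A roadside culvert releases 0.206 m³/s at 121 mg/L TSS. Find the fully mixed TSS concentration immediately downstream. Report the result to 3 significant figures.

35.6 mg/L

Flow-weighted average: C = (1.000·18.00 + 0.2060·121.0) / 1.206 = 42.93/1.206 = 35.59 mg/L.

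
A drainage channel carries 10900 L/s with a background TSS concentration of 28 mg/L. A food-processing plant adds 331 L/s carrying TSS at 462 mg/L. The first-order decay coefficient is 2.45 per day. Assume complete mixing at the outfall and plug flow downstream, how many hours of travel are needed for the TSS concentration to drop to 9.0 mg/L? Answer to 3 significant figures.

Conservation of mass: C = (10900·28.00 + 331.0·462.0) / 11230 = 458100/11230 = 40.79 mg/L.
40.79·exp(−k·t) = 9.0 → t = ln(40.79/9.0)/k = 53290 s = 14.80 h.

14.8 h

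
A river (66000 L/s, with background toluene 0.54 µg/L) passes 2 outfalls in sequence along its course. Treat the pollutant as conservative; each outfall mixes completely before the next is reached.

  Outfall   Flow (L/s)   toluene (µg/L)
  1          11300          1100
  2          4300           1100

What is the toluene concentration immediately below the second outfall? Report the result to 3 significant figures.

211 µg/L

After outfall 1: Q = 66000 + 11300 = 77300 L/s; C = (66000·0.5400 + 11300·1100)/77300 = 161.3 µg/L.
After outfall 2: Q = 77300 + 4300 = 81600 L/s; C = (77300·161.3 + 4300·1100)/81600 = 210.7 µg/L.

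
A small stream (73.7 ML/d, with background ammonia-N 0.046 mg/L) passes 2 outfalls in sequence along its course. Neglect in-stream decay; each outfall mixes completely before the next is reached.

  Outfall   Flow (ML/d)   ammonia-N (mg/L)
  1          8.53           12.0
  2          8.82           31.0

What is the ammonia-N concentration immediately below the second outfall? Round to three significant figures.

4.16 mg/L

Outfall 1: combined Q = 82.23 ML/d; C = (73.70·0.04600 + 8.530·12.00)/82.23 = 1.286 mg/L.
Outfall 2: combined Q = 91.05 ML/d; C = (82.23·1.286 + 8.820·31.00)/91.05 = 4.164 mg/L.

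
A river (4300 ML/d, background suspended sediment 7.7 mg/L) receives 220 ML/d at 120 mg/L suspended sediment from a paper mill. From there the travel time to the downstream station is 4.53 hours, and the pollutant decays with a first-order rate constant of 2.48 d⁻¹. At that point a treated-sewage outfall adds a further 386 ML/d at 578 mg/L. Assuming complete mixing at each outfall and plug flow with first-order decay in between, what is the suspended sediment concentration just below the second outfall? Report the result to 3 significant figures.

53.1 mg/L

After mixing, C = (4300·7.700 + 220.0·120.0) / 4520 = 59510/4520 = 13.17 mg/L; combined flow 4520 ML/d.
After decay, C = 13.17 × e^(−kt) = 13.17 × 0.6262 = 8.244 mg/L.
At the second outfall, C = (4520·8.244 + 386.0·578.0) / (4520 + 386.0) = 53.07 mg/L.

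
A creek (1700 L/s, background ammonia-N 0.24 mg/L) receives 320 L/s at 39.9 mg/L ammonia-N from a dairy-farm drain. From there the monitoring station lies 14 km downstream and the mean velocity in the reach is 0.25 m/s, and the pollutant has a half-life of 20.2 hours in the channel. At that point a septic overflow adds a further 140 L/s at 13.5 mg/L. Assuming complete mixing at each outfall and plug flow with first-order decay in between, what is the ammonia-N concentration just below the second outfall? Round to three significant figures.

Mass balance: C = (1700·0.2400 + 320.0·39.90) / 2020 = 13180/2020 = 6.523 mg/L; combined flow 2020 L/s.
Travel time t = 14·1000 / 0.25 = 56000 s = 15.56 h.
Half-life 20.2 h → k = ln 2 / 20.2 = 0.03431 h⁻¹ = 0.8235 d⁻¹.
First-order decay: C = 6.523·exp(−k·t) = 6.523·0.5864 = 3.825 mg/L.
Second outfall: C = (2020·3.825 + 140.0·13.50)/2160 = 4.452 mg/L.

4.45 mg/L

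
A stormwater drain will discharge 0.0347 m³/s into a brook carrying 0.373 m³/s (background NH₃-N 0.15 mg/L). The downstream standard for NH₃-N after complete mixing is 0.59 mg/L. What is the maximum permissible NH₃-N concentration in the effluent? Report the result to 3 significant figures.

5.32 mg/L

At the limit, (Qr·Cr + Qe·Cₑ)/(Qr + Qe) = 0.59:
Cₑ = (0.4077·0.59 − 0.3730·0.1500) / 0.03470 = 5.320 mg/L.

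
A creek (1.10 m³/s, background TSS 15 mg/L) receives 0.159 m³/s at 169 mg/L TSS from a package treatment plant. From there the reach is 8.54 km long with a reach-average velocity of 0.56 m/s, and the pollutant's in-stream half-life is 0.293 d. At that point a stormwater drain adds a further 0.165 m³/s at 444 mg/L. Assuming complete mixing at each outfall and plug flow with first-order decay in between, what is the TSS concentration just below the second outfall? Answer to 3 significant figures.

71.5 mg/L

Conservation of mass: C = (1.100·15.00 + 0.1590·169.0) / 1.259 = 43.37/1.259 = 34.45 mg/L; combined flow 1.259 m³/s.
Travel time t = 8.54·1000 / 0.56 = 15250 s = 4.236 h.
Half-life 0.293 d → k = ln 2 / 0.293 = 2.366 d⁻¹.
Applying C = C₀e^(−kt): 34.45 × 0.6587 = 22.69 mg/L.
At the second outfall, C = (1.259·22.69 + 0.1650·444.0) / (1.259 + 0.1650) = 71.51 mg/L.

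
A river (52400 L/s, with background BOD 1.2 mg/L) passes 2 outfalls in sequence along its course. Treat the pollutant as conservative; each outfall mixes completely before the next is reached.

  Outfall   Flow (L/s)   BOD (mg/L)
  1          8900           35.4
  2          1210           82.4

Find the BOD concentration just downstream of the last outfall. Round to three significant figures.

After outfall 1: Q = 52400 + 8900 = 61300 L/s; C = (52400·1.200 + 8900·35.40)/61300 = 6.165 mg/L.
After outfall 2: Q = 61300 + 1210 = 62510 L/s; C = (61300·6.165 + 1210·82.40)/62510 = 7.641 mg/L.

7.64 mg/L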